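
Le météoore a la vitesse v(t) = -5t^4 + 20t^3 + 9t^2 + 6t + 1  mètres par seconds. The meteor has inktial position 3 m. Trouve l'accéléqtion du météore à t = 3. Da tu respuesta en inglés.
We must differentiate our velocity equation v(t) = -5·t^4 + 20·t^3 + 9·t^2 + 6·t + 1 1 time. The derivative of velocity gives acceleration: a(t) = -20·t^3 + 60·t^2 + 18·t + 6. From the given acceleration equation a(t) = -20·t^3 + 60·t^2 + 18·t + 6, we substitute t = 3 to get a = 60.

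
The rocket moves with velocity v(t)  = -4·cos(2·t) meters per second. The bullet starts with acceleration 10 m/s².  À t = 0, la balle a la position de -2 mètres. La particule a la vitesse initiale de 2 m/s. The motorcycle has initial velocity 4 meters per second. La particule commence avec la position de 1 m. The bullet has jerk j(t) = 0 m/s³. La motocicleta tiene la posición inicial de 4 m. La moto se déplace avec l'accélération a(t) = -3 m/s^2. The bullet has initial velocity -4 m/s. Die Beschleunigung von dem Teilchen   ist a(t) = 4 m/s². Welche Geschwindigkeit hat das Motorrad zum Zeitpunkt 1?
Wir müssen unsere Gleichung für die Beschleunigung a(t) = -3 1-mal integrieren. Die Stammfunktion von der Beschleunigung ist die Geschwindigkeit. Mit v(0) = 4 erhalten wir v(t) = 4 - 3·t. Aus der Gleichung für die Geschwindigkeit v(t) = 4 - 3·t, setzen wir t = 1 ein und erhalten v = 1.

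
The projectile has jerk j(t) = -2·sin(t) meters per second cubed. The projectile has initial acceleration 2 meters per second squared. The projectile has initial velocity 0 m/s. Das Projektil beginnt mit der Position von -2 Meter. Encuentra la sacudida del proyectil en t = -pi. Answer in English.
From the given jerk equation j(t) = -2·sin(t), we substitute t = -pi to get j = 0.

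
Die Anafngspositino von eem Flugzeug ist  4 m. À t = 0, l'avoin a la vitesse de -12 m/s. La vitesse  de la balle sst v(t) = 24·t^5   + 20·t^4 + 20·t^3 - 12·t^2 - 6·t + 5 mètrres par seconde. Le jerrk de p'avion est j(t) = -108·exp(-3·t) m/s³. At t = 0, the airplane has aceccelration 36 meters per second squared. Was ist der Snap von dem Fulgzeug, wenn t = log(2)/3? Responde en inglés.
Starting from jerk j(t) = -108·exp(-3·t), we take 1 derivative. The derivative of jerk gives snap: s(t) = 324·exp(-3·t). Using s(t) = 324·exp(-3·t) and substituting t = log(2)/3, we find s = 162.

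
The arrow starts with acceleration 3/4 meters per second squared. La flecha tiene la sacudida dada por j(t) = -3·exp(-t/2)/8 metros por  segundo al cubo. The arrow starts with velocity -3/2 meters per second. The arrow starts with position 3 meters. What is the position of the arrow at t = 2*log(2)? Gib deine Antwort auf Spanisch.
Debemos encontrar la integral de nuestra ecuación de la sacudida j(t) = -3·exp(-t/2)/8 3 veces. Integrando la sacudida y usando la condición inicial a(0) = 3/4, obtenemos a(t) = 3·exp(-t/2)/4. Tomando ∫a(t)dt y aplicando v(0) = -3/2, encontramos v(t) = -3·exp(-t/2)/2. Tomando ∫v(t)dt y aplicando x(0) = 3, encontramos x(t) = 3·exp(-t/2). Tenemos la posición x(t) = 3·exp(-t/2). Sustituyendo t = 2*log(2): x(2*log(2)) = 3/2.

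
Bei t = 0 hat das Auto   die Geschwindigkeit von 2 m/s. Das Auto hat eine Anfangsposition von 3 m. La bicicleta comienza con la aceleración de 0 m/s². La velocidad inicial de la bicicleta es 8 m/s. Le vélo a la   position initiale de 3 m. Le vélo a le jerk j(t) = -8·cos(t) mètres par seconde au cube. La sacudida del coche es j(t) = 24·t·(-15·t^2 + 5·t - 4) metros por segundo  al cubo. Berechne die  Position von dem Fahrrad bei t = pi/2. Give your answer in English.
To find the answer, we compute 3 integrals of j(t) = -8·cos(t). The antiderivative of jerk, with a(0) = 0, gives acceleration: a(t) = -8·sin(t). Finding the antiderivative of a(t) and using v(0) = 8: v(t) = 8·cos(t). The antiderivative of velocity, with x(0) = 3, gives position: x(t) = 8·sin(t) + 3. Using x(t) = 8·sin(t) + 3 and substituting t = pi/2, we find x = 11.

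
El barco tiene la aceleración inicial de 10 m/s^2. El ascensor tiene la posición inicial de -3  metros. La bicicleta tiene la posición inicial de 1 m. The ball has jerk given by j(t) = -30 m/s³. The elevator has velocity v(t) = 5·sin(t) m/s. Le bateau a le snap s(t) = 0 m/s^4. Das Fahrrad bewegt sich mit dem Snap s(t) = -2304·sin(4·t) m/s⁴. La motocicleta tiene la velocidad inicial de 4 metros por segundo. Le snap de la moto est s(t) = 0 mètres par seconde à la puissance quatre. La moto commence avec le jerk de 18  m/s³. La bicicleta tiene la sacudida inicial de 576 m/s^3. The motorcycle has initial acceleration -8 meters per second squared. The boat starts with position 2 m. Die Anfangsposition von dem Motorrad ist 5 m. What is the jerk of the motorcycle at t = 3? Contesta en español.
Para resolver esto, necesitamos tomar 1 antiderivada de nuestra ecuación del snap s(t) = 0. La integral del snap es la sacudida. Usando j(0) = 18, obtenemos j(t) = 18. Tenemos la sacudida j(t) = 18. Sustituyendo t = 3: j(3) = 18.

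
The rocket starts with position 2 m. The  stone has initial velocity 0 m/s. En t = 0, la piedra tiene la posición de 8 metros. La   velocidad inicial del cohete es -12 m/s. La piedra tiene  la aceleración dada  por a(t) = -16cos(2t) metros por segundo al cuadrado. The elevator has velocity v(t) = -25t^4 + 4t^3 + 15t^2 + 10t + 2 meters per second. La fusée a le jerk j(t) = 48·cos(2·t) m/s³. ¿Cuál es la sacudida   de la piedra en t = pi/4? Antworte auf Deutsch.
Um dies zu lösen, müssen wir 1 Ableitung unserer Gleichung für die Beschleunigung a(t) = -16·cos(2·t) nehmen. Die Ableitung von der Beschleunigung ergibt den Ruck: j(t) = 32·sin(2·t). Aus der Gleichung für den Ruck j(t) = 32·sin(2·t), setzen wir t = pi/4 ein und erhalten j = 32.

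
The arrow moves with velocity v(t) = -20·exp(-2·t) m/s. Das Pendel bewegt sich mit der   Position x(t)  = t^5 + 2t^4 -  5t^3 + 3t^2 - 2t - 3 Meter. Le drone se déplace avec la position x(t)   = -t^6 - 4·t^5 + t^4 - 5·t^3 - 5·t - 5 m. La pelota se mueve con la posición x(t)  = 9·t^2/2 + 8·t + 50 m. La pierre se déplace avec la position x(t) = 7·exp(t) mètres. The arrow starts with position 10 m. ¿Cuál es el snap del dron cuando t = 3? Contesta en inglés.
We must differentiate our position equation x(t) = -t^6 - 4·t^5 + t^4 - 5·t^3 - 5·t - 5 4 times. Taking d/dt of x(t), we find v(t) = -6·t^5 - 20·t^4 + 4·t^3 - 15·t^2 - 5. Differentiating velocity, we get acceleration: a(t) = -30·t^4 - 80·t^3 + 12·t^2 - 30·t. The derivative of acceleration gives jerk: j(t) = -120·t^3 - 240·t^2 + 24·t - 30. The derivative of jerk gives snap: s(t) = -360·t^2 - 480·t + 24. We have snap s(t) = -360·t^2 - 480·t + 24. Substituting t = 3: s(3) = -4656.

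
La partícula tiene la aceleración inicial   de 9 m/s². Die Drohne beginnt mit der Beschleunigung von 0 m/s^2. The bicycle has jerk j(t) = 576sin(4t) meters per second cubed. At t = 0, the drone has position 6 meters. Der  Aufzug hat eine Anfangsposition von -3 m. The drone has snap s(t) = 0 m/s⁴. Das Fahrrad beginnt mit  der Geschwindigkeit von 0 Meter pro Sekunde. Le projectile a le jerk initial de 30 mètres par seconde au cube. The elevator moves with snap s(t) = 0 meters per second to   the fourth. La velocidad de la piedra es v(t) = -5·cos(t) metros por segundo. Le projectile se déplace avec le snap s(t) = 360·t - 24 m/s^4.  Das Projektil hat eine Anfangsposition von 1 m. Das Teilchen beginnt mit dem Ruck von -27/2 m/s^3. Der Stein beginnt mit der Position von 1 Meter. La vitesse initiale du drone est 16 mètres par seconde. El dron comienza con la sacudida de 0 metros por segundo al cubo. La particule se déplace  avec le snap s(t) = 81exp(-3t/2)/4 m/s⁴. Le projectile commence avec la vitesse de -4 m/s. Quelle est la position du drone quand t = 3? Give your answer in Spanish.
Partiendo del snap s(t) = 0, tomamos 4 integrales. Tomando ∫s(t)dt y aplicando j(0) = 0, encontramos j(t) = 0. La antiderivada de la sacudida, con a(0) = 0, da la aceleración: a(t) = 0. Tomando ∫a(t)dt y aplicando v(0) = 16, encontramos v(t) = 16. Tomando ∫v(t)dt y aplicando x(0) = 6, encontramos x(t) = 16·t + 6. Usando x(t) = 16·t + 6 y sustituyendo t = 3, encontramos x = 54.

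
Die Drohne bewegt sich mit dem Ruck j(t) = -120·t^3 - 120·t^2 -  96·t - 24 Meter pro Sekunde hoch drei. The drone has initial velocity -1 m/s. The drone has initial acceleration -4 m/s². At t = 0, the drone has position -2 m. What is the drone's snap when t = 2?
Starting from jerk j(t) = -120·t^3 - 120·t^2 - 96·t - 24, we take 1 derivative. Taking d/dt of j(t), we find s(t) = -360·t^2 - 240·t - 96. From the given snap equation s(t) = -360·t^2 - 240·t - 96, we substitute t = 2 to get s = -2016.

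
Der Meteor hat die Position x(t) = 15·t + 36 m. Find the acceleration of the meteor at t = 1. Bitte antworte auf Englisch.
To solve this, we need to take 2 derivatives of our position equation x(t) = 15·t + 36. The derivative of position gives velocity: v(t) = 15. Differentiating velocity, we get acceleration: a(t) = 0. We have acceleration a(t) = 0. Substituting t = 1: a(1) = 0.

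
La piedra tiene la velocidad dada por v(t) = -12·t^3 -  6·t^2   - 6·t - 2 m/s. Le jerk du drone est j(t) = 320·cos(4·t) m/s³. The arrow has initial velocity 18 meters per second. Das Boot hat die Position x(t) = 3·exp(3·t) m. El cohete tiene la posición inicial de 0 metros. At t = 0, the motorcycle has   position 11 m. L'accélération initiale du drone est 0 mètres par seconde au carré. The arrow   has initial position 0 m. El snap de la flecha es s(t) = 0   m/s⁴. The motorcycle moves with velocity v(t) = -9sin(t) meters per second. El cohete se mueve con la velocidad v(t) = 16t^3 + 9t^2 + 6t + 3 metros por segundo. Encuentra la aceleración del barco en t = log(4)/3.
Debemos derivar nuestra ecuación de la posición x(t) = 3·exp(3·t) 2 veces. Derivando la posición, obtenemos la velocidad: v(t) = 9·exp(3·t). La derivada de la velocidad da la aceleración: a(t) = 27·exp(3·t). De la ecuación de la aceleración a(t) = 27·exp(3·t), sustituimos t = log(4)/3 para obtener a = 108.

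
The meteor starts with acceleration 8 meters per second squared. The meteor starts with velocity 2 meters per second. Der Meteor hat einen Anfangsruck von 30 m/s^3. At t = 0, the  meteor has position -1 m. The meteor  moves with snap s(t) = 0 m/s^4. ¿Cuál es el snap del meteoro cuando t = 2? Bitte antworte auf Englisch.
Using s(t) = 0 and substituting t = 2, we find s = 0.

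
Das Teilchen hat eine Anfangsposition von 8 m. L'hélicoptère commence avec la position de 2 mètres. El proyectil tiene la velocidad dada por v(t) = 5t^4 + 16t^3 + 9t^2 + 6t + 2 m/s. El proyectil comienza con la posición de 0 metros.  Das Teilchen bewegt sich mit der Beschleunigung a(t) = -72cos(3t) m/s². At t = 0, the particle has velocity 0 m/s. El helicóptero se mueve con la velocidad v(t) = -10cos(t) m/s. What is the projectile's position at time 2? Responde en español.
Partiendo de la velocidad v(t) = 5·t^4 + 16·t^3 + 9·t^2 + 6·t + 2, tomamos 1 integral. La integral de la velocidad es la posición. Usando x(0) = 0, obtenemos x(t) = t^5 + 4·t^4 + 3·t^3 + 3·t^2 + 2·t. Tenemos la posición x(t) = t^5 + 4·t^4 + 3·t^3 + 3·t^2 + 2·t. Sustituyendo t = 2: x(2) = 136.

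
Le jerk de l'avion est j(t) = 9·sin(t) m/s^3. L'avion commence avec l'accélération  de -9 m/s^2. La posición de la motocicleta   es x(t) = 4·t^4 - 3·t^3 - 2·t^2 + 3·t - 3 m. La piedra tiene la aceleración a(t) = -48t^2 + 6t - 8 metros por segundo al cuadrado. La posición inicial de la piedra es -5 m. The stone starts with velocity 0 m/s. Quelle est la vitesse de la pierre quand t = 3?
Pour résoudre ceci, nous devons prendre 1 primitive de notre équation de l'accélération a(t) = -48·t^2 + 6·t - 8. En prenant ∫a(t)dt et en appliquant v(0) = 0, nous trouvons v(t) = t·(-16·t^2 + 3·t - 8). De l'équation de la vitesse v(t) = t·(-16·t^2 + 3·t - 8), nous substituons t = 3 pour obtenir v = -429.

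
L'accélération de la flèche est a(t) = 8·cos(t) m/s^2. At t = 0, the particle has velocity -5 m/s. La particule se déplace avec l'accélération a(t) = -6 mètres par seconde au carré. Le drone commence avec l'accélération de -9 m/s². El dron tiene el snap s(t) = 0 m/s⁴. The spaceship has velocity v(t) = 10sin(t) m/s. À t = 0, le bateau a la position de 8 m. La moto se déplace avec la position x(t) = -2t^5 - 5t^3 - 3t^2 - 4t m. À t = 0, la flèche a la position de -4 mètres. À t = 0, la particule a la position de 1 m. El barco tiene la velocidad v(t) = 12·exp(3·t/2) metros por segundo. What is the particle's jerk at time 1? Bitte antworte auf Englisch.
Starting from acceleration a(t) = -6, we take 1 derivative. Taking d/dt of a(t), we find j(t) = 0. We have jerk j(t) = 0. Substituting t = 1: j(1) = 0.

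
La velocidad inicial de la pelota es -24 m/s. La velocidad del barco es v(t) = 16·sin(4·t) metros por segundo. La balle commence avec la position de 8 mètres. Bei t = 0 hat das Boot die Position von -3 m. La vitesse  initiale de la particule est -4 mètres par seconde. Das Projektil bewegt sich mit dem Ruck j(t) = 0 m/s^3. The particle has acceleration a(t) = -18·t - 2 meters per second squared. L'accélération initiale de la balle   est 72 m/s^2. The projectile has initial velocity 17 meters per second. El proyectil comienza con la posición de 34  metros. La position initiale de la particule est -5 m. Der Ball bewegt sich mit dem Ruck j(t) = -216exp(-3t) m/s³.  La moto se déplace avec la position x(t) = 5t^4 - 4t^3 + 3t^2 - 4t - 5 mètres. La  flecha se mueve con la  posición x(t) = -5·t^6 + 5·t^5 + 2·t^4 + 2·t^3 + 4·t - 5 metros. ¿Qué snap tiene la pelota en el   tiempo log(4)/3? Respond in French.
Pour résoudre ceci, nous devons prendre 1 dérivée de notre équation du jerk j(t) = -216·exp(-3·t). En dérivant le jerk, nous obtenons le snap: s(t) = 648·exp(-3·t). Nous avons le snap s(t) = 648·exp(-3·t). En substituant t = log(4)/3: s(log(4)/3) = 162.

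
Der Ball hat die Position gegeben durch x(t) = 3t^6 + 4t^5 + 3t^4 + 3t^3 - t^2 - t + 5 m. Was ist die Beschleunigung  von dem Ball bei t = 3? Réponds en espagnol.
Partiendo de la posición x(t) = 3·t^6 + 4·t^5 + 3·t^4 + 3·t^3 - t^2 - t + 5, tomamos 2 derivadas. Tomando d/dt de x(t), encontramos v(t) = 18·t^5 + 20·t^4 + 12·t^3 + 9·t^2 - 2·t - 1. Tomando d/dt de v(t), encontramos a(t) = 90·t^4 + 80·t^3 + 36·t^2 + 18·t - 2. De la ecuación de la aceleración a(t) = 90·t^4 + 80·t^3 + 36·t^2 + 18·t - 2, sustituimos t = 3 para obtener a = 9826.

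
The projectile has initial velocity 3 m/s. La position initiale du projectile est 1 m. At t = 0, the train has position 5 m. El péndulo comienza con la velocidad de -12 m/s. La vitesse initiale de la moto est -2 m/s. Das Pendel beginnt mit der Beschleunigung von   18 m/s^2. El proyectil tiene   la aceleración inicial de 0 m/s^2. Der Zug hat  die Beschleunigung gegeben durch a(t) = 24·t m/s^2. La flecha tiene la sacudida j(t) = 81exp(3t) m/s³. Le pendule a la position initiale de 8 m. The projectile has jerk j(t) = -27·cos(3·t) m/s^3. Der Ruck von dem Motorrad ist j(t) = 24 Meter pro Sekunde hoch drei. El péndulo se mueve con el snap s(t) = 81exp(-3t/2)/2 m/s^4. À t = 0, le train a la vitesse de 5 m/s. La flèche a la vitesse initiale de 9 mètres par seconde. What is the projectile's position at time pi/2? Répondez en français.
Pour résoudre ceci, nous devons prendre 3 intégrales de notre équation du jerk j(t) = -27·cos(3·t). L'intégrale du jerk, avec a(0) = 0, donne l'accélération: a(t) = -9·sin(3·t). La primitive de l'accélération est la vitesse. En utilisant v(0) = 3, nous obtenons v(t) = 3·cos(3·t). La primitive de la vitesse est la position. En utilisant x(0) = 1, nous obtenons x(t) = sin(3·t) + 1. De l'équation de la position x(t) = sin(3·t) + 1, nous substituons t = pi/2 pour obtenir x = 0.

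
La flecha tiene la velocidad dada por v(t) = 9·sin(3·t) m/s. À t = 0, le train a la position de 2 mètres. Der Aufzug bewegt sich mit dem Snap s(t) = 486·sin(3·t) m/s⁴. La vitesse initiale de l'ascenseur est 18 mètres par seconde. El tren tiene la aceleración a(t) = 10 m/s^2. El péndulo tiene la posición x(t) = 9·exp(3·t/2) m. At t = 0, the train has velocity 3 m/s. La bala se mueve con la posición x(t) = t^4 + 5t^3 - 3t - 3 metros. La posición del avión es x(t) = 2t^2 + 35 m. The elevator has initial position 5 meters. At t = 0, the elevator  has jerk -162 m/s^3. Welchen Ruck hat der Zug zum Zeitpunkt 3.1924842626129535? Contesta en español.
Debemos derivar nuestra ecuación de la aceleración a(t) = 10 1 vez. La derivada de la aceleración da la sacudida: j(t) = 0. De la ecuación de la sacudida j(t) = 0, sustituimos t = 3.1924842626129535 para obtener j = 0.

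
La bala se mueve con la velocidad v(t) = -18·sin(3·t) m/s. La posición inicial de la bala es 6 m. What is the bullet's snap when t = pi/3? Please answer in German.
Um dies zu lösen, müssen wir 3 Ableitungen unserer Gleichung für die Geschwindigkeit v(t) = -18·sin(3·t) nehmen. Die Ableitung von der Geschwindigkeit ergibt die Beschleunigung: a(t) = -54·cos(3·t). Die Ableitung von der Beschleunigung ergibt den Ruck: j(t) = 162·sin(3·t). Durch Ableiten von dem Ruck erhalten wir den Snap: s(t) = 486·cos(3·t). Mit s(t) = 486·cos(3·t) und Einsetzen von t = pi/3, finden wir s = -486.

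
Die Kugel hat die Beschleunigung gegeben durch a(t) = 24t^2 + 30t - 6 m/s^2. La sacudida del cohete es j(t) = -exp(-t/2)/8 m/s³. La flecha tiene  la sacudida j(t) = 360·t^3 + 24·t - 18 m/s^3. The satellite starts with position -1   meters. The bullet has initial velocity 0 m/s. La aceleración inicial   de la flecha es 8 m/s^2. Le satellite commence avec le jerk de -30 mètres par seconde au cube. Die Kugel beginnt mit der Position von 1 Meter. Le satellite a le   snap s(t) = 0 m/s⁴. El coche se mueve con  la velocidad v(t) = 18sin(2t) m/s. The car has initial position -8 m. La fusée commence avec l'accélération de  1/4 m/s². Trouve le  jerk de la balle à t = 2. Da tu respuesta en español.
Debemos derivar nuestra ecuación de la aceleración a(t) = 24·t^2 + 30·t - 6 1 vez. Derivando la aceleración, obtenemos la sacudida: j(t) = 48·t + 30. De la ecuación de la sacudida j(t) = 48·t + 30, sustituimos t = 2 para obtener j = 126.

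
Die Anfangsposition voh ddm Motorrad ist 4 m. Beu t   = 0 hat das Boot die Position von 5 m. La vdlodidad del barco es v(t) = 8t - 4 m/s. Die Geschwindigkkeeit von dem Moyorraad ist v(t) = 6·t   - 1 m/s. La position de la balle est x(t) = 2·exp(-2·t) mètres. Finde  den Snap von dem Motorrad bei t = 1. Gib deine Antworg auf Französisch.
En partant de la vitesse v(t) = 6·t - 1, nous prenons 3 dérivées. En prenant d/dt de v(t), nous trouvons a(t) = 6. En dérivant l'accélération, nous obtenons le jerk: j(t) = 0. La dérivée du jerk donne le snap: s(t) = 0. Nous avons le snap s(t) = 0. En substituant t = 1: s(1) = 0.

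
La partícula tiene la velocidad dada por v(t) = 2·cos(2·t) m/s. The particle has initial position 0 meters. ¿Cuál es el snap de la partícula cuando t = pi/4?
Partiendo de la velocidad v(t) = 2·cos(2·t), tomamos 3 derivadas. Tomando d/dt de v(t), encontramos a(t) = -4·sin(2·t). La derivada de la aceleración da la sacudida: j(t) = -8·cos(2·t). Derivando la sacudida, obtenemos el snap: s(t) = 16·sin(2·t). Usando s(t) = 16·sin(2·t) y sustituyendo t = pi/4, encontramos s = 16.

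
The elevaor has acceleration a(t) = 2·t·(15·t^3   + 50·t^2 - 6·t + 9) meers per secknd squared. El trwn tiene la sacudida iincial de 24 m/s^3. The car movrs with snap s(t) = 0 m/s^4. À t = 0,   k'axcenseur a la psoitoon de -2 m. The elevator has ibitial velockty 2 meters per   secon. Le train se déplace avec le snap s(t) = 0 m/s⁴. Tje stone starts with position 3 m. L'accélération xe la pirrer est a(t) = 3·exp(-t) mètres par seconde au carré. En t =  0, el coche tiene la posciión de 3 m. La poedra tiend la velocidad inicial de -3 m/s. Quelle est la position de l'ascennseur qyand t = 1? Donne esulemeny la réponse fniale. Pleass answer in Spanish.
x(1) = 8.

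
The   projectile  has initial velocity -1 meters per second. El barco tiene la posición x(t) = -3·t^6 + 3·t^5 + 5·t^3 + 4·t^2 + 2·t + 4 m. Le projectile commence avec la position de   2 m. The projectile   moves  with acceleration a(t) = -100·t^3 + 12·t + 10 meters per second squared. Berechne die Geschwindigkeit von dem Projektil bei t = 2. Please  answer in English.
We need to integrate our acceleration equation a(t) = -100·t^3 + 12·t + 10 1 time. Finding the antiderivative of a(t) and using v(0) = -1: v(t) = -25·t^4 + 6·t^2 + 10·t - 1. From the given velocity equation v(t) = -25·t^4 + 6·t^2 + 10·t - 1, we substitute t = 2 to get v = -357.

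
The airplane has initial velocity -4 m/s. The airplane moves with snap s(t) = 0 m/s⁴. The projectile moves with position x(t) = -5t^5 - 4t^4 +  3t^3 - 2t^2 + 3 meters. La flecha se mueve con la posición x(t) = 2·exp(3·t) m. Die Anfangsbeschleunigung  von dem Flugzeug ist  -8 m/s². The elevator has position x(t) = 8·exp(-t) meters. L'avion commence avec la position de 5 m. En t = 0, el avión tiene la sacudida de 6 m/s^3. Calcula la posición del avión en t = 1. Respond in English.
We must find the integral of our snap equation s(t) = 0 4 times. Taking ∫s(t)dt and applying j(0) = 6, we find j(t) = 6. Taking ∫j(t)dt and applying a(0) = -8, we find a(t) = 6·t - 8. Finding the antiderivative of a(t) and using v(0) = -4: v(t) = 3·t^2 - 8·t - 4. The integral of velocity, with x(0) = 5, gives position: x(t) = t^3 - 4·t^2 - 4·t + 5. From the given position equation x(t) = t^3 - 4·t^2 - 4·t + 5, we substitute t = 1 to get x = -2.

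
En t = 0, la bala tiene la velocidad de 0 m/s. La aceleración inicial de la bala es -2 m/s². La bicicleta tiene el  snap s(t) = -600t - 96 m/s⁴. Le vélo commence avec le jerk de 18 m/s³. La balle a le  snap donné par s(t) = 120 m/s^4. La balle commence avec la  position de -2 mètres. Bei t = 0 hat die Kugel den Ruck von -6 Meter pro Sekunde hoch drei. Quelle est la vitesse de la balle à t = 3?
Pour résoudre ceci, nous devons prendre 3 primitives de notre équation du snap s(t) = 120. La primitive du snap est le jerk. En utilisant j(0) = -6, nous obtenons j(t) = 120·t - 6. En prenant ∫j(t)dt et en appliquant a(0) = -2, nous trouvons a(t) = 60·t^2 - 6·t - 2. En intégrant l'accélération et en utilisant la condition initiale v(0) = 0, nous obtenons v(t) = t·(20·t^2 - 3·t - 2). De l'équation de la vitesse v(t) = t·(20·t^2 - 3·t - 2), nous substituons t = 3 pour obtenir v = 507.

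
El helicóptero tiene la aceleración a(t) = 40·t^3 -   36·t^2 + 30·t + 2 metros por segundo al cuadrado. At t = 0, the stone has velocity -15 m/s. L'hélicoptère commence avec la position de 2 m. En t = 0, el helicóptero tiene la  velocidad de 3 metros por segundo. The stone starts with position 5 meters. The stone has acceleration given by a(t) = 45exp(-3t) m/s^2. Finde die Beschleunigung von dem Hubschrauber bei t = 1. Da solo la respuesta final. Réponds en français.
La réponse est 36.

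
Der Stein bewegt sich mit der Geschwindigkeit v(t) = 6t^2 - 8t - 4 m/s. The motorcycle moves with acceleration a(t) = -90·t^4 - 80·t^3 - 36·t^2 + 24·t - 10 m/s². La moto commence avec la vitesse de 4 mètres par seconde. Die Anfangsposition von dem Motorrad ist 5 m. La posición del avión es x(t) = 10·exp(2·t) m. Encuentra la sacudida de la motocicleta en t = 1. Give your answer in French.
Nous devons dériver notre équation de l'accélération a(t) = -90·t^4 - 80·t^3 - 36·t^2 + 24·t - 10 1 fois. En dérivant l'accélération, nous obtenons le jerk: j(t) = -360·t^3 - 240·t^2 - 72·t + 24. En utilisant j(t) = -360·t^3 - 240·t^2 - 72·t + 24 et en substituant t = 1, nous trouvons j = -648.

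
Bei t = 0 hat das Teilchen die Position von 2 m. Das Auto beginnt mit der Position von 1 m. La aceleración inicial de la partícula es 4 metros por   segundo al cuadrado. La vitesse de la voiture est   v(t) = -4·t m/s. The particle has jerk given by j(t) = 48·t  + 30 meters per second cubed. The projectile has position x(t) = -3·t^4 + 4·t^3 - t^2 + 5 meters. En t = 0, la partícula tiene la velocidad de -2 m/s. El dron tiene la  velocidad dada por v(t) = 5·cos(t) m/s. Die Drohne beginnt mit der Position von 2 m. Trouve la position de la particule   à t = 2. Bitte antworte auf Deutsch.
Wir müssen die Stammfunktion unserer Gleichung für den Ruck j(t) = 48·t + 30 3-mal finden. Durch Integration von dem Ruck und Verwendung der Anfangsbedingung a(0) = 4, erhalten wir a(t) = 24·t^2 + 30·t + 4. Die Stammfunktion von der Beschleunigung, mit v(0) = -2, ergibt die Geschwindigkeit: v(t) = 8·t^3 + 15·t^2 + 4·t - 2. Die Stammfunktion von der Geschwindigkeit, mit x(0) = 2, ergibt die Position: x(t) = 2·t^4 + 5·t^3 + 2·t^2 - 2·t + 2. Wir haben die Position x(t) = 2·t^4 + 5·t^3 + 2·t^2 - 2·t + 2. Durch Einsetzen von t = 2: x(2) = 78.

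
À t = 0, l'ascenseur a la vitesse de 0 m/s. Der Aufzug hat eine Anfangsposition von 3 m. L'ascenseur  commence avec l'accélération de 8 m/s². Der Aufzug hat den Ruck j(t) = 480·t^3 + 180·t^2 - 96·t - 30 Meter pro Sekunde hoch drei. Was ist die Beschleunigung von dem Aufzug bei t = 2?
Wir müssen die Stammfunktion unserer Gleichung für den Ruck j(t) = 480·t^3 + 180·t^2 - 96·t - 30 1-mal finden. Durch Integration von dem Ruck und Verwendung der Anfangsbedingung a(0) = 8, erhalten wir a(t) = 120·t^4 + 60·t^3 - 48·t^2 - 30·t + 8. Wir haben die Beschleunigung a(t) = 120·t^4 + 60·t^3 - 48·t^2 - 30·t + 8. Durch Einsetzen von t = 2: a(2) = 2156.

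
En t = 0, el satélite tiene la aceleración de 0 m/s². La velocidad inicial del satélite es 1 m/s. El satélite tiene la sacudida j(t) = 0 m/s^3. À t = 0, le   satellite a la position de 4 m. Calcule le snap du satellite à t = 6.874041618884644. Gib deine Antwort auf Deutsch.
Um dies zu lösen, müssen wir 1 Ableitung unserer Gleichung für den Ruck j(t) = 0 nehmen. Durch Ableiten von dem Ruck erhalten wir den Snap: s(t) = 0. Aus der Gleichung für den Snap s(t) = 0, setzen wir t = 6.874041618884644 ein und erhalten s = 0.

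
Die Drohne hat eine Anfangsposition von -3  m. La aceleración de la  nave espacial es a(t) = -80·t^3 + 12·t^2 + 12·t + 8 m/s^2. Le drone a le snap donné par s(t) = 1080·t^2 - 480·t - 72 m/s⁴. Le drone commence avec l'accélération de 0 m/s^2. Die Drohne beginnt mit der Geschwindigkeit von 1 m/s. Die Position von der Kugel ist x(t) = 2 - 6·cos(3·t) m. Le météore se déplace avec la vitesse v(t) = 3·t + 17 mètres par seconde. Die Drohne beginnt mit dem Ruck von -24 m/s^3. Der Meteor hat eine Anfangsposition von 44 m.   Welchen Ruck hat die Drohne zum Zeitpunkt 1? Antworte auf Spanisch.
Necesitamos integrar nuestra ecuación del snap s(t) = 1080·t^2 - 480·t - 72 1 vez. La antiderivada del snap es la sacudida. Usando j(0) = -24, obtenemos j(t) = 360·t^3 - 240·t^2 - 72·t - 24. De la ecuación de la sacudida j(t) = 360·t^3 - 240·t^2 - 72·t - 24, sustituimos t = 1 para obtener j = 24.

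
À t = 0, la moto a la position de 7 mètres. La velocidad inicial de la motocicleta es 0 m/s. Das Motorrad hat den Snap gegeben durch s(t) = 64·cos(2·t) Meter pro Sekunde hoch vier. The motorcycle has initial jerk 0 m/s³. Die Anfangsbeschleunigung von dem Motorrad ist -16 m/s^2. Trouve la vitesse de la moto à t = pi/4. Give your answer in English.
We need to integrate our snap equation s(t) = 64·cos(2·t) 3 times. Integrating snap and using the initial condition j(0) = 0, we get j(t) = 32·sin(2·t). Finding the integral of j(t) and using a(0) = -16: a(t) = -16·cos(2·t). The integral of acceleration is velocity. Using v(0) = 0, we get v(t) = -8·sin(2·t). From the given velocity equation v(t) = -8·sin(2·t), we substitute t = pi/4 to get v = -8.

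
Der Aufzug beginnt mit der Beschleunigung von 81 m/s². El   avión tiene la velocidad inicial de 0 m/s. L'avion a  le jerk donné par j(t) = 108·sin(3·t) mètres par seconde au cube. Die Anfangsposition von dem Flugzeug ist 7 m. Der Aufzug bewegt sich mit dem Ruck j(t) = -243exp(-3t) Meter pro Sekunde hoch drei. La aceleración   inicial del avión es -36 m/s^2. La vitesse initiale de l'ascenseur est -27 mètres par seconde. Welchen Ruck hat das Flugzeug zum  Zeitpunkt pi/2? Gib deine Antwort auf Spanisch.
De la ecuación de la sacudida j(t) = 108·sin(3·t), sustituimos t = pi/2 para obtener j = -108.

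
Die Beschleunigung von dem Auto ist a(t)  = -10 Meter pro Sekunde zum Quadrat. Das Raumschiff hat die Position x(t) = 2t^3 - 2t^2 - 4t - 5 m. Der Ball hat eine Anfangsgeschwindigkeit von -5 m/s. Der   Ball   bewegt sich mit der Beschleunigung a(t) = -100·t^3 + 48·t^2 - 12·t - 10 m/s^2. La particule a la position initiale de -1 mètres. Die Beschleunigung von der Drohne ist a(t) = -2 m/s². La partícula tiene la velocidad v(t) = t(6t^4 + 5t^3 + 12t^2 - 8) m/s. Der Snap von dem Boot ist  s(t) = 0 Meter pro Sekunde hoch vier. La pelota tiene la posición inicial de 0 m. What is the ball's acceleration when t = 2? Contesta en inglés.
We have acceleration a(t) = -100·t^3 + 48·t^2 - 12·t - 10. Substituting t = 2: a(2) = -642.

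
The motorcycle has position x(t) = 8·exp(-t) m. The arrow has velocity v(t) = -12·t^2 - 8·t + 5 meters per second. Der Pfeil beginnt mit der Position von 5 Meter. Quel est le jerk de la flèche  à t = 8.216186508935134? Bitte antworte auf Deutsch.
Ausgehend von der Geschwindigkeit v(t) = -12·t^2 - 8·t + 5, nehmen wir 2 Ableitungen. Mit d/dt von v(t) finden wir a(t) = -24·t - 8. Die Ableitung von der Beschleunigung ergibt den Ruck: j(t) = -24. Wir haben den Ruck j(t) = -24. Durch Einsetzen von t = 8.216186508935134: j(8.216186508935134) = -24.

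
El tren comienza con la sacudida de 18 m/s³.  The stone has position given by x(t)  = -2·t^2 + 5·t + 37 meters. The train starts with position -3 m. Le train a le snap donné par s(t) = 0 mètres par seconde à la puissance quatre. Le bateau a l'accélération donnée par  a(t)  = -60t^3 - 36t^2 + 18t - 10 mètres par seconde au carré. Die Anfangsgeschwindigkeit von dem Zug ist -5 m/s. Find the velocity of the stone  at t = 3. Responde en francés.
Pour résoudre ceci, nous devons prendre 1 dérivée de notre équation de la position x(t) = -2·t^2 + 5·t + 37. En prenant d/dt de x(t), nous trouvons v(t) = 5 - 4·t. En utilisant v(t) = 5 - 4·t et en substituant t = 3, nous trouvons v = -7.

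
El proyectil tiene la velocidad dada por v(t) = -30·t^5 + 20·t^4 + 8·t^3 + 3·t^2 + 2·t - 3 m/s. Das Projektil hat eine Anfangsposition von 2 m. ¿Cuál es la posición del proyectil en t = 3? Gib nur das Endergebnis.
La posición en t = 3 es x = -2482.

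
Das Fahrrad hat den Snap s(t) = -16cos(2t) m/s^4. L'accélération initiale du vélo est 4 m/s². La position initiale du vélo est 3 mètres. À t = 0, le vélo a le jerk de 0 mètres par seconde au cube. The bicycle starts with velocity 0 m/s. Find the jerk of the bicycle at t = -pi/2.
To solve this, we need to take 1 integral of our snap equation s(t) = -16·cos(2·t). The integral of snap, with j(0) = 0, gives jerk: j(t) = -8·sin(2·t). Using j(t) = -8·sin(2·t) and substituting t = -pi/2, we find j = 0.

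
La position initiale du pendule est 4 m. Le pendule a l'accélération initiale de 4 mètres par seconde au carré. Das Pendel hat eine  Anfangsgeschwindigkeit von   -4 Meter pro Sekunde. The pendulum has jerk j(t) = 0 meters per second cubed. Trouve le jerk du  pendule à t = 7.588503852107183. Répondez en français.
De l'équation du jerk j(t) = 0, nous substituons t = 7.588503852107183 pour obtenir j = 0.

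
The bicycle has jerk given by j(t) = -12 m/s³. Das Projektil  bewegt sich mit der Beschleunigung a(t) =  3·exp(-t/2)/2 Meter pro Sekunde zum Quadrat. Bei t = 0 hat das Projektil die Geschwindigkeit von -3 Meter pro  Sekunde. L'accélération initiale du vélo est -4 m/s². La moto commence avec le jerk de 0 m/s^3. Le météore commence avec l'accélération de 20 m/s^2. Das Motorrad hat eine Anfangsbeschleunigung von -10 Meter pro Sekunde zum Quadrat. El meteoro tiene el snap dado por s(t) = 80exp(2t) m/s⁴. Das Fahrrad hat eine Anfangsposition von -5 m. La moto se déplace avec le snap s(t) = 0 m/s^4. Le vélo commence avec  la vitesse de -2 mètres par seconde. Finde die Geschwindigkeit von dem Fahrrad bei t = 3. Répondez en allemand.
Um dies zu lösen, müssen wir 2 Stammfunktionen unserer Gleichung für den Ruck j(t) = -12 finden. Durch Integration von dem Ruck und Verwendung der Anfangsbedingung a(0) = -4, erhalten wir a(t) = -12·t - 4. Mit ∫a(t)dt und Anwendung von v(0) = -2, finden wir v(t) = -6·t^2 - 4·t - 2. Mit v(t) = -6·t^2 - 4·t - 2 und Einsetzen von t = 3, finden wir v = -68.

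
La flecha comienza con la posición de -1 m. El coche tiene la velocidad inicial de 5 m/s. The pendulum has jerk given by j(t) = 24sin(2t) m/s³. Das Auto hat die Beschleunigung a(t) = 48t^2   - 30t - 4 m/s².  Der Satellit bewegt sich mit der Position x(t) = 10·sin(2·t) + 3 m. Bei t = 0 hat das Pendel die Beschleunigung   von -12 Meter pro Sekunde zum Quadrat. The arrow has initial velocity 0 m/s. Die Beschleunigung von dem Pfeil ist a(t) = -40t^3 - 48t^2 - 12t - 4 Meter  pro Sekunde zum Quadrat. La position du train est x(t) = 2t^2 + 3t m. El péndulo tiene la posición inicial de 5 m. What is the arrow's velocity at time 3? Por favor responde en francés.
Nous devons intégrer notre équation de l'accélération a(t) = -40·t^3 - 48·t^2 - 12·t - 4 1 fois. La primitive de l'accélération est la vitesse. En utilisant v(0) = 0, nous obtenons v(t) = 2·t·(-5·t^3 - 8·t^2 - 3·t - 2). Nous avons la vitesse v(t) = 2·t·(-5·t^3 - 8·t^2 - 3·t - 2). En substituant t = 3: v(3) = -1308.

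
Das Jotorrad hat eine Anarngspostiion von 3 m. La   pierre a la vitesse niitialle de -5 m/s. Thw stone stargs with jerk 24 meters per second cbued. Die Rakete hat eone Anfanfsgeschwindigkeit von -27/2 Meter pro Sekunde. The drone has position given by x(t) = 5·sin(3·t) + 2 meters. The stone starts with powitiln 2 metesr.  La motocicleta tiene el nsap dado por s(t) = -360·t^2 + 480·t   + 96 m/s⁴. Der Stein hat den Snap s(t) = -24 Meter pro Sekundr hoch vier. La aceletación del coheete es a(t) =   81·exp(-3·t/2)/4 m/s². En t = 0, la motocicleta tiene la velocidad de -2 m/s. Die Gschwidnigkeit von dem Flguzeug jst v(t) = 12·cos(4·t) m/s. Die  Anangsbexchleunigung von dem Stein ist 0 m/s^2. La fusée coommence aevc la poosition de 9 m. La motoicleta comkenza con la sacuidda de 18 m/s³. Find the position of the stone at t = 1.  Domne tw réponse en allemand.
Wir müssen die Stammfunktion unserer Gleichung für den Snap s(t) = -24 4-mal finden. Mit ∫s(t)dt und Anwendung von j(0) = 24, finden wir j(t) = 24 - 24·t. Die Stammfunktion von dem Ruck, mit a(0) = 0, ergibt die Beschleunigung: a(t) = 12·t·(2 - t). Das Integral von der Beschleunigung ist die Geschwindigkeit. Mit v(0) = -5 erhalten wir v(t) = -4·t^3 + 12·t^2 - 5. Mit ∫v(t)dt und Anwendung von x(0) = 2, finden wir x(t) = -t^4 + 4·t^3 - 5·t + 2. Aus der Gleichung für die Position x(t) = -t^4 + 4·t^3 - 5·t + 2, setzen wir t = 1 ein und erhalten x = 0.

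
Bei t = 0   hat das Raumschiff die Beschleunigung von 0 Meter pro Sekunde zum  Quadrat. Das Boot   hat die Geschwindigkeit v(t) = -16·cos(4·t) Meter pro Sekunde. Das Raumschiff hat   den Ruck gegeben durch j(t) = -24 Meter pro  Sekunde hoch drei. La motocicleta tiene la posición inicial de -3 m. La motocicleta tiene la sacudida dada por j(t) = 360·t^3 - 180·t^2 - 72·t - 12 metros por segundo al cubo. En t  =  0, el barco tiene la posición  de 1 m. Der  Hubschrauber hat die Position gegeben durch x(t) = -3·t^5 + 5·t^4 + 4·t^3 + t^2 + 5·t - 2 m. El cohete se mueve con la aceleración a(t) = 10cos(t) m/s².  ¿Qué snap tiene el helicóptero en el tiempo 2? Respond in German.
Ausgehend von der Position x(t) = -3·t^5 + 5·t^4 + 4·t^3 + t^2 + 5·t - 2, nehmen wir 4 Ableitungen. Die Ableitung von der Position ergibt die Geschwindigkeit: v(t) = -15·t^4 + 20·t^3 + 12·t^2 + 2·t + 5. Die Ableitung von der Geschwindigkeit ergibt die Beschleunigung: a(t) = -60·t^3 + 60·t^2 + 24·t + 2. Durch Ableiten von der Beschleunigung erhalten wir den Ruck: j(t) = -180·t^2 + 120·t + 24. Mit d/dt von j(t) finden wir s(t) = 120 - 360·t. Aus der Gleichung für den Snap s(t) = 120 - 360·t, setzen wir t = 2 ein und erhalten s = -600.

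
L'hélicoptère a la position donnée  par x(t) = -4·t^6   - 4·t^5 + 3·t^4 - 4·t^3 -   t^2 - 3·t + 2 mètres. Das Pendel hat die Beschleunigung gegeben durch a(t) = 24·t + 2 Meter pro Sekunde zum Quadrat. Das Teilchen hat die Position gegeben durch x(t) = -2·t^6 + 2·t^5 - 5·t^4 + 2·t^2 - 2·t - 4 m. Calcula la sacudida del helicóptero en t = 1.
Debemos derivar nuestra ecuación de la posición x(t) = -4·t^6 - 4·t^5 + 3·t^4 - 4·t^3 - t^2 - 3·t + 2 3 veces. La derivada de la posición da la velocidad: v(t) = -24·t^5 - 20·t^4 + 12·t^3 - 12·t^2 - 2·t - 3. Tomando d/dt de v(t), encontramos a(t) = -120·t^4 - 80·t^3 + 36·t^2 - 24·t - 2. Derivando la aceleración, obtenemos la sacudida: j(t) = -480·t^3 - 240·t^2 + 72·t - 24. Tenemos la sacudida j(t) = -480·t^3 - 240·t^2 + 72·t - 24. Sustituyendo t = 1: j(1) = -672.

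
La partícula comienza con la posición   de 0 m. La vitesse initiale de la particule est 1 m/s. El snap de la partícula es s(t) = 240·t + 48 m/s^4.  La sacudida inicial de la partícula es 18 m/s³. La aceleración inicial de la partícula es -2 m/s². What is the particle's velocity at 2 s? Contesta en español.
Debemos encontrar la integral de nuestra ecuación del snap s(t) = 240·t + 48 3 veces. Integrando el snap y usando la condición inicial j(0) = 18, obtenemos j(t) = 120·t^2 + 48·t + 18. Integrando la sacudida y usando la condición inicial a(0) = -2, obtenemos a(t) = 40·t^3 + 24·t^2 + 18·t - 2. Integrando la aceleración y usando la condición inicial v(0) = 1, obtenemos v(t) = 10·t^4 + 8·t^3 + 9·t^2 - 2·t + 1. De la ecuación de la velocidad v(t) = 10·t^4 + 8·t^3 + 9·t^2 - 2·t + 1, sustituimos t = 2 para obtener v = 257.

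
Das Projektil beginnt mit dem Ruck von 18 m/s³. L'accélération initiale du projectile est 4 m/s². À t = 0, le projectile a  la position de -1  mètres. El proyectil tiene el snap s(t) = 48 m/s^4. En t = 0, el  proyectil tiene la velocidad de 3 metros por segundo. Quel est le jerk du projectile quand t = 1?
En partant du snap s(t) = 48, nous prenons 1 intégrale. La primitive du snap est le jerk. En utilisant j(0) = 18, nous obtenons j(t) = 48·t + 18. De l'équation du jerk j(t) = 48·t + 18, nous substituons t = 1 pour obtenir j = 66.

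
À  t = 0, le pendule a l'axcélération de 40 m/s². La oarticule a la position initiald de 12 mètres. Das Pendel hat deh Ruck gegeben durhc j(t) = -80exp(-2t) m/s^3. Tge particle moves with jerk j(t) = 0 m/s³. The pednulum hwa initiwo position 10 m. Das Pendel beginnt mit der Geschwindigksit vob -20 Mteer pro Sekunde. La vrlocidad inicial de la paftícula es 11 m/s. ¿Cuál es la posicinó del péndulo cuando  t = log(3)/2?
Necesitamos integrar nuestra ecuación de la sacudida j(t) = -80·exp(-2·t) 3 veces. Integrando la sacudida y usando la condición inicial a(0) = 40, obtenemos a(t) = 40·exp(-2·t). Tomando ∫a(t)dt y aplicando v(0) = -20, encontramos v(t) = -20·exp(-2·t). La antiderivada de la velocidad es la posición. Usando x(0) = 10, obtenemos x(t) = 10·exp(-2·t). Usando x(t) = 10·exp(-2·t) y sustituyendo t = log(3)/2, encontramos x = 10/3.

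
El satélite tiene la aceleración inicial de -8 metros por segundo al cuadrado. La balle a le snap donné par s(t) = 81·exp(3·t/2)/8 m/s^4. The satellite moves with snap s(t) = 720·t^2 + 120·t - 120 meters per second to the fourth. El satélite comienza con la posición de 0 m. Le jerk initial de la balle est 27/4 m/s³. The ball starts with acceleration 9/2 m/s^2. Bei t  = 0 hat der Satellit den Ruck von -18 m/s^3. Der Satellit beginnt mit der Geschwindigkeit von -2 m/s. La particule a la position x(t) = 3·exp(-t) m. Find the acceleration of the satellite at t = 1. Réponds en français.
Nous devons trouver l'intégrale de notre équation du snap s(t) = 720·t^2 + 120·t - 120 2 fois. L'intégrale du snap est le jerk. En utilisant j(0) = -18, nous obtenons j(t) = 240·t^3 + 60·t^2 - 120·t - 18. L'intégrale du jerk, avec a(0) = -8, donne l'accélération: a(t) = 60·t^4 + 20·t^3 - 60·t^2 - 18·t - 8. De l'équation de l'accélération a(t) = 60·t^4 + 20·t^3 - 60·t^2 - 18·t - 8, nous substituons t = 1 pour obtenir a = -6.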